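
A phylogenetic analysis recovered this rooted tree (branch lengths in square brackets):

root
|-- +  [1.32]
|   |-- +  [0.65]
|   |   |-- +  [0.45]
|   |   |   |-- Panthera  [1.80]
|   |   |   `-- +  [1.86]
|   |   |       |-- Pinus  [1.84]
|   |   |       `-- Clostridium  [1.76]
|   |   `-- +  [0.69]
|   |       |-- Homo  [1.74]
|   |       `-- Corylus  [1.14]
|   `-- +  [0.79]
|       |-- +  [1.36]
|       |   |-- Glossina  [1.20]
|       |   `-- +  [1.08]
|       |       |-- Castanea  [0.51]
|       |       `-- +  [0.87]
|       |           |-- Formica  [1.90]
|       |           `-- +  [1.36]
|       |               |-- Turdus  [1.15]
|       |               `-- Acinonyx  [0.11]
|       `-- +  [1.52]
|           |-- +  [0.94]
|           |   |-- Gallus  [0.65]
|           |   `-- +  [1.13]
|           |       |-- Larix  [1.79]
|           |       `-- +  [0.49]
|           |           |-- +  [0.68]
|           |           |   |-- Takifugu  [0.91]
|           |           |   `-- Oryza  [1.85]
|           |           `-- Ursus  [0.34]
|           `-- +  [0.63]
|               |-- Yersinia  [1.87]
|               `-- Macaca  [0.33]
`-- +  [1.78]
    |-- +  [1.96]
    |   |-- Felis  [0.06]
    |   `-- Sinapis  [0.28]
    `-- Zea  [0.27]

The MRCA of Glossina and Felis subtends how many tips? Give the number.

20

The MRCA of Glossina and Felis is the root, so the clade is the entire tree.
That clade contains 20 terminal taxa: Acinonyx, Castanea, Clostridium, Corylus, Felis, Formica, Gallus, Glossina, Homo, Larix, Macaca, Oryza, Panthera, Pinus, Sinapis, Takifugu, Turdus, Ursus, Yersinia, Zea.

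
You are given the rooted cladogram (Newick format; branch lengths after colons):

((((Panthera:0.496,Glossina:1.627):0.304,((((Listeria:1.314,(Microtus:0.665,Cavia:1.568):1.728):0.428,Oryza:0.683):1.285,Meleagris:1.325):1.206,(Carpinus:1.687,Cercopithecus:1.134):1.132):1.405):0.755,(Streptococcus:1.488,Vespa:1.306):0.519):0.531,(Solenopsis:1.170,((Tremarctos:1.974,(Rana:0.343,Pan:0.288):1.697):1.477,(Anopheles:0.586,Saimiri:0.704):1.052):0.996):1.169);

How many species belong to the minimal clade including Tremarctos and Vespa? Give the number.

The MRCA of Tremarctos and Vespa is the root, so the clade is the entire tree.
That clade contains 17 terminal taxa: Anopheles, Carpinus, Cavia, Cercopithecus, Glossina, Listeria, Meleagris, Microtus, Oryza, Pan, Panthera, Rana, Saimiri, Solenopsis, Streptococcus, Tremarctos, Vespa.

17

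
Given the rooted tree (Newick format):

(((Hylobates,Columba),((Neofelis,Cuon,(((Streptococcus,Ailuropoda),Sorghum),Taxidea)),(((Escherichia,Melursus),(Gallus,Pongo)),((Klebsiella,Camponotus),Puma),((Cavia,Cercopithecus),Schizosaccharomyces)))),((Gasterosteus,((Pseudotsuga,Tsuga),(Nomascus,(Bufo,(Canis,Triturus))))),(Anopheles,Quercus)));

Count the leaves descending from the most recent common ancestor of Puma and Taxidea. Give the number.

16

The MRCA of Puma and Taxidea is the node subtending ((Neofelis,Cuon,(((Streptococcus,Ailuropoda),Sorghum),Taxidea)),(((Escherichia,Melursus),(Gallus,Pongo)),((Klebsiella,Camponotus),Puma),((Cavia,Cercopithecus),Schizosaccharomyces))).
That clade contains 16 terminal taxa: Ailuropoda, Camponotus, Cavia, Cercopithecus, Cuon, Escherichia, Gallus, Klebsiella, Melursus, Neofelis, Pongo, Puma, Schizosaccharomyces, Sorghum, Streptococcus, Taxidea.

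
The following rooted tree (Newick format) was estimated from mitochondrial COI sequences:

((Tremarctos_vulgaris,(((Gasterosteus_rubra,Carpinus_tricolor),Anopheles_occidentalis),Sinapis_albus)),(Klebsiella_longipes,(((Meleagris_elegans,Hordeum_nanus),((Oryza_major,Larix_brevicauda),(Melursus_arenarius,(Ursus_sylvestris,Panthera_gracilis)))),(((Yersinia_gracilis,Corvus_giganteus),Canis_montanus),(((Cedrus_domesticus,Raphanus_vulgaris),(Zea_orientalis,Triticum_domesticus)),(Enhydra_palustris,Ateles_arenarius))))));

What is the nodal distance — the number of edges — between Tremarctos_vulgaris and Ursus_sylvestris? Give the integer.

The MRCA of Tremarctos_vulgaris and Ursus_sylvestris is the root of the tree.
From Tremarctos_vulgaris up to that node: 2 branches. From Ursus_sylvestris up to the same node: 7 branches. Total: 2 + 7 = 9.

9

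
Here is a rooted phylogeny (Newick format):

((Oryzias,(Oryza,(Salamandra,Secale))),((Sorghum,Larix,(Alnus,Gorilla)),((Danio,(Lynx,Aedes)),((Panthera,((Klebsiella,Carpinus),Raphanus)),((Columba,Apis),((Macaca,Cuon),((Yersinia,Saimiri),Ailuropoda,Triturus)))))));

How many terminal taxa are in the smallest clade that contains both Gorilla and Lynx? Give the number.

The MRCA of Gorilla and Lynx is the node subtending ((Sorghum,Larix,(Alnus,Gorilla)),((Danio,(Lynx,Aedes)),((Panthera,((Klebsiella,Carpinus),Raphanus)),((Columba,Apis),((Macaca,Cuon),((Yersinia,Saimiri),Ailuropoda,Triturus)))))).
That clade contains 19 terminal taxa: Aedes, Ailuropoda, Alnus, Apis, Carpinus, Columba, Cuon, Danio, Gorilla, Klebsiella, Larix, Lynx, Macaca, Panthera, Raphanus, Saimiri, Sorghum, Triturus, Yersinia.

19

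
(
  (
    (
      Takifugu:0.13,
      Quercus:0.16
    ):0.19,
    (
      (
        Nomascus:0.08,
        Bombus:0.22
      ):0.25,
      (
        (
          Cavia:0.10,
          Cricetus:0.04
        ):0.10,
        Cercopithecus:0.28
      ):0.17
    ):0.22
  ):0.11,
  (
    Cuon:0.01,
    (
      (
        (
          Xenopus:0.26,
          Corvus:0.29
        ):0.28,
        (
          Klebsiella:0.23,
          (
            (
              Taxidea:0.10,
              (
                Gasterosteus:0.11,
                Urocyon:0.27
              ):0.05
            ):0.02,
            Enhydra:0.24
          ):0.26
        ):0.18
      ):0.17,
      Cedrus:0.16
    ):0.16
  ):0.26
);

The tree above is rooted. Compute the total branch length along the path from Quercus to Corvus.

The path runs Quercus → … → MRCA → … → Corvus; the MRCA is the root of the tree.
Branch lengths along that path: 0.16 + 0.19 + 0.11 + 0.26 + 0.16 + 0.17 + 0.28 + 0.29 = 1.62.

1.62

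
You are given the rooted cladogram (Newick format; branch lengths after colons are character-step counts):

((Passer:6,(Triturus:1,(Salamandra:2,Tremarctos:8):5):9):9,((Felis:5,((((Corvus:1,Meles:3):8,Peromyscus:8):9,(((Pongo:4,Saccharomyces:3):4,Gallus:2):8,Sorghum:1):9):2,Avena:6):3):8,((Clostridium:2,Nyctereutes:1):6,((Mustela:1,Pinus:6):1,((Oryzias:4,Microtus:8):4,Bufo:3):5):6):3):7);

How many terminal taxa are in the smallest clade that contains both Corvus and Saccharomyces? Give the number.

The MRCA of Corvus and Saccharomyces is the node subtending (((Corvus,Meles),Peromyscus),(((Pongo,Saccharomyces),Gallus),Sorghum)).
That clade contains 7 terminal taxa: Corvus, Gallus, Meles, Peromyscus, Pongo, Saccharomyces, Sorghum.

7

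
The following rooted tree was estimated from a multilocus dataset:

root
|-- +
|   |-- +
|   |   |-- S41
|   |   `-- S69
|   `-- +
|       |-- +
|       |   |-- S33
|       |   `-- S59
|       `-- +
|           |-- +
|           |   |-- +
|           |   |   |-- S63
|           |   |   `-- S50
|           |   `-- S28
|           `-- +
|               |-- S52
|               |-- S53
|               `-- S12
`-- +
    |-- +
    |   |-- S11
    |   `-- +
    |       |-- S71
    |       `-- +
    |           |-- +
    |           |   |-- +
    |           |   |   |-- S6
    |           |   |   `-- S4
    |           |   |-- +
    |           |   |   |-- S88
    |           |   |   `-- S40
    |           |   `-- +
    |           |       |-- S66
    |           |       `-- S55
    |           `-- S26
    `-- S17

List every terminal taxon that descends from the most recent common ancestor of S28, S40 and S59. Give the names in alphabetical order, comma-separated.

Tracing S28: it sits inside ((S63,S50),S28).
Tracing S40: it sits inside (S88,S40).
Tracing S59: it sits inside (S33,S59).
The smallest clade enclosing all 3 is the whole tree (their MRCA is the root), so the answer is all 20 tips in alphabetical order.

S11, S12, S17, S26, S28, S33, S4, S40, S41, S50, S52, S53, S55, S59, S6, S63, S66, S69, S71, S88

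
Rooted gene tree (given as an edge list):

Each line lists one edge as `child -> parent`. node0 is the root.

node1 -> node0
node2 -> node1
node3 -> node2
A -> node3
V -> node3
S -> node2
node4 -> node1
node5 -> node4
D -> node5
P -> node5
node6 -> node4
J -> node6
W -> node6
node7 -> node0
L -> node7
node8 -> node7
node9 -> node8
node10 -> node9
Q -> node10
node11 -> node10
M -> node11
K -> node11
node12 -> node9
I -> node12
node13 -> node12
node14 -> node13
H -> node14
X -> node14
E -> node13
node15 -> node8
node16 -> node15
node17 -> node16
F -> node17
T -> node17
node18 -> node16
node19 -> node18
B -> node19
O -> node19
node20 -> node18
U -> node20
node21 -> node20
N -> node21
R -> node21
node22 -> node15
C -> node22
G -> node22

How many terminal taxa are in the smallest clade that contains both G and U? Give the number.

9

The MRCA of G and U is the node subtending (((F,T),((B,O),(U,(N,R)))),(C,G)).
That clade contains 9 terminal taxa: B, C, F, G, N, O, R, T, U.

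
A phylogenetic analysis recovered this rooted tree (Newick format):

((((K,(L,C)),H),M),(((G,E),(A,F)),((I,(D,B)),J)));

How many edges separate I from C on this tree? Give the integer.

The MRCA of I and C is the root of the tree.
From I up to that node: 4 branches. From C up to the same node: 5 branches. Total: 4 + 5 = 9.

9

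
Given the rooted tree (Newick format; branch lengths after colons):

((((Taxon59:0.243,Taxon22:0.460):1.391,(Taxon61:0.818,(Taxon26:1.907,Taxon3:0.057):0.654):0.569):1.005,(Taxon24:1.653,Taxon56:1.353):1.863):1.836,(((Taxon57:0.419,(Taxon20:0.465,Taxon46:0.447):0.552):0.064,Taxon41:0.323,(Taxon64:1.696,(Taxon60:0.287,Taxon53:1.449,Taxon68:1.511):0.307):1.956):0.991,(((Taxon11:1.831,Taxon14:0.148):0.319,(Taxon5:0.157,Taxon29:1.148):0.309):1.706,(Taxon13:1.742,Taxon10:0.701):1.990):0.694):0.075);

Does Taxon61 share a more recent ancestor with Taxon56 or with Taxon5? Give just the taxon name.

The MRCA of Taxon61 and Taxon56 subtends (((Taxon59,Taxon22),(Taxon61,(Taxon26,Taxon3))),(Taxon24,Taxon56)) (7 taxa).
The MRCA of Taxon61 and Taxon5 is the root, subtending the entire tree (21 taxa).
The first is nested inside the second, so Taxon61 shares a more recent common ancestor with Taxon56.

Taxon56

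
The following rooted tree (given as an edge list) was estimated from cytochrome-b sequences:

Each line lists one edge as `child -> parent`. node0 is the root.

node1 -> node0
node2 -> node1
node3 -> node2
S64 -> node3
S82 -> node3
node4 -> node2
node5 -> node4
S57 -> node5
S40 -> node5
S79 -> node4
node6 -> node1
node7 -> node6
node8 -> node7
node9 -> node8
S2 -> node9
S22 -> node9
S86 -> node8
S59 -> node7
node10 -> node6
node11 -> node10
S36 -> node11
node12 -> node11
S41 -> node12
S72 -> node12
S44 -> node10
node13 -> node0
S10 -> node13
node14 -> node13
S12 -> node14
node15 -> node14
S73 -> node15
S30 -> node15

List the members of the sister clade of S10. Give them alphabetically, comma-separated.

S12, S30, S73

S10 attaches to the tree at the node subtending (S10,(S12,(S73,S30))).
The other lineage descending from that same node — the sister group — is (S12,(S73,S30)); its 3 tips in alphabetical order are the answer.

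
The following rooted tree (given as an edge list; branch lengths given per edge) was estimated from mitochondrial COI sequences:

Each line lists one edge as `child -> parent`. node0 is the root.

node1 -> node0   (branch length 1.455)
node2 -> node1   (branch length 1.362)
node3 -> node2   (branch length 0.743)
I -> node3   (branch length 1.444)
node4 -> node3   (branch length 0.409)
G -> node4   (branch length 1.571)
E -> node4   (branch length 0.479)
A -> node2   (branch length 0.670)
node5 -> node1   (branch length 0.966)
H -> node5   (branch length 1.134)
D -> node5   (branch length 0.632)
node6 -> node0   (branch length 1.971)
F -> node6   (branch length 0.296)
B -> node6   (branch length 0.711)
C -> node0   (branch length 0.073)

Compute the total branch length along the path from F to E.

The path runs F → … → MRCA → … → E; the MRCA is the root of the tree.
Branch lengths along that path: 0.296 + 1.971 + 1.455 + 1.362 + 0.743 + 0.409 + 0.479 = 6.715.

6.715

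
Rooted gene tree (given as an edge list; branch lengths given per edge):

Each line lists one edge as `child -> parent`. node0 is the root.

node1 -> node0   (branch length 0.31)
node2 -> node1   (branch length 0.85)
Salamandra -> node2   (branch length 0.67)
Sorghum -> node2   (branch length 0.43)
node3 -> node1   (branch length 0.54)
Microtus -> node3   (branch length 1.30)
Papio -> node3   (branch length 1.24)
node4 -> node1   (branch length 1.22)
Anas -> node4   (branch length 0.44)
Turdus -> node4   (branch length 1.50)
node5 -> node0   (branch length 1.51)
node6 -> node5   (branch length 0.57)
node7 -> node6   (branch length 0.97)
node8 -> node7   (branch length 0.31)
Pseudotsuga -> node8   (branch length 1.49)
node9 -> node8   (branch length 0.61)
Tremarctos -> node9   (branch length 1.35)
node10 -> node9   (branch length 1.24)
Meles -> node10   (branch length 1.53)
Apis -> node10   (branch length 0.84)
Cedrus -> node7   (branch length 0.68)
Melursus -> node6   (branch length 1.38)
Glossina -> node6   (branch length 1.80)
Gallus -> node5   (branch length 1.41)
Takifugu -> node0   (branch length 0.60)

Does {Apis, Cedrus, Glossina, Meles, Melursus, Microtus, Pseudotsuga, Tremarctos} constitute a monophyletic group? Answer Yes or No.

No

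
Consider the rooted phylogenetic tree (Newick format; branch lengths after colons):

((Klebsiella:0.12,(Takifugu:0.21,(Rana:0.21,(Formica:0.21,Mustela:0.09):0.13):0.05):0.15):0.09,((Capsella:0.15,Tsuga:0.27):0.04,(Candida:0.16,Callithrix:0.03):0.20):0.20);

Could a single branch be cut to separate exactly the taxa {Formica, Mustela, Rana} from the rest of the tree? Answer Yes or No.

Yes

The most recent common ancestor of these taxa subtends (Rana,(Formica,Mustela)).
That clade has exactly 3 tips — every listed taxon and nothing else — so the group is monophyletic.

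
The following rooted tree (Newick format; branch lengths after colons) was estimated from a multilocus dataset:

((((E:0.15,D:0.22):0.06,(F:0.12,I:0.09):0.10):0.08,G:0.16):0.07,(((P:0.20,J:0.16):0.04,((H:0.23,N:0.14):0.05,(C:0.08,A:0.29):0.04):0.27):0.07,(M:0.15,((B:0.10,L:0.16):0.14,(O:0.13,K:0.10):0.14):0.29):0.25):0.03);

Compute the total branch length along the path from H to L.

The path runs H → … → MRCA → … → L; the MRCA is the node subtending (((P,J),((H,N),(C,A))),(M,((B,L),(O,K)))).
Branch lengths along that path: 0.23 + 0.05 + 0.27 + 0.07 + 0.25 + 0.29 + 0.14 + 0.16 = 1.46.

1.46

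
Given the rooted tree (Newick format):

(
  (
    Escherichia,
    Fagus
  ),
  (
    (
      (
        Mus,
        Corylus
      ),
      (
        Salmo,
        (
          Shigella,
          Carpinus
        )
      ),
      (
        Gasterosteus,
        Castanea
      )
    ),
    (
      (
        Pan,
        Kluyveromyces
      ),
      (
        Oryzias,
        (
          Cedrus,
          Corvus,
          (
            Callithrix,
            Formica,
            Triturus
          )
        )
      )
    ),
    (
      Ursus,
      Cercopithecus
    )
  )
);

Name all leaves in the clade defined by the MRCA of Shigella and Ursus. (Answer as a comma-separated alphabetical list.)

Callithrix, Carpinus, Castanea, Cedrus, Cercopithecus, Corvus, Corylus, Formica, Gasterosteus, Kluyveromyces, Mus, Oryzias, Pan, Salmo, Shigella, Triturus, Ursus

Tracing Shigella: it sits inside (Shigella,Carpinus).
Tracing Ursus: it sits inside (Ursus,Cercopithecus).
The smallest clade enclosing both is (((Mus,Corylus),(Salmo,(Shigella,Carpinus)),(Gasterosteus,Castanea)),((Pan,Kluyveromyces),(Oryzias,(Cedrus,Corvus,(Callithrix,Formica,Triturus)))),(Ursus,Cercopithecus)); the answer is its 17 terminal taxa in alphabetical order.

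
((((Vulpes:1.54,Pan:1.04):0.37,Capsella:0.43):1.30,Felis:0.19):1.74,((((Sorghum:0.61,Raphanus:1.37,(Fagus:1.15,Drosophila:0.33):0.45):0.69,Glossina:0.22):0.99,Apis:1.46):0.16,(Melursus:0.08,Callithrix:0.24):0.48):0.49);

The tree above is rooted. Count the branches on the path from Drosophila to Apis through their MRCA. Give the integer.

5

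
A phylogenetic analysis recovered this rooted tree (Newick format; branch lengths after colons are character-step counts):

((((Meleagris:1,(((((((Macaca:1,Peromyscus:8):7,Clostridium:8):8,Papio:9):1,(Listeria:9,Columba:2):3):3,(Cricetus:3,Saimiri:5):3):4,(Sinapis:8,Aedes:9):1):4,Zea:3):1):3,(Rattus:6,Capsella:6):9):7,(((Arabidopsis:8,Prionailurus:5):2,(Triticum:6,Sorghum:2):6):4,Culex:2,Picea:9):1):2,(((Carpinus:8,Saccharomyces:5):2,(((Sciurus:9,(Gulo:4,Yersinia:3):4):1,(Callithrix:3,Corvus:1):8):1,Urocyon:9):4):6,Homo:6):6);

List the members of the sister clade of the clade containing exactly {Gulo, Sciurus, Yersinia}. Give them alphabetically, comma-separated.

Callithrix, Corvus

The clade containing exactly {Gulo, Sciurus, Yersinia} attaches to the tree at the node subtending ((Sciurus,(Gulo,Yersinia)),(Callithrix,Corvus)).
The other lineage descending from that same node — the sister group — is (Callithrix,Corvus); its 2 tips in alphabetical order are the answer.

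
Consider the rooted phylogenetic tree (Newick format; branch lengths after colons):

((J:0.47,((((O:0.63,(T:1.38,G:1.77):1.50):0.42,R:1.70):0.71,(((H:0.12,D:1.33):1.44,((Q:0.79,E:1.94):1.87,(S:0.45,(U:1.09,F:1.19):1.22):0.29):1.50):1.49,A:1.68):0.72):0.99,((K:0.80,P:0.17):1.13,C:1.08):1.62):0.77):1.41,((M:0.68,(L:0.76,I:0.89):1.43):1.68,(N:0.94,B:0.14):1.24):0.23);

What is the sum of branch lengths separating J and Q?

The path runs J → … → MRCA → … → Q; the MRCA is the node subtending (J,((((O,(T,G)),R),(((H,D),((Q,E),(S,(U,F)))),A)),((K,P),C))).
Branch lengths along that path: 0.47 + 0.77 + 0.99 + 0.72 + 1.49 + 1.50 + 1.87 + 0.79 = 8.60.

8.60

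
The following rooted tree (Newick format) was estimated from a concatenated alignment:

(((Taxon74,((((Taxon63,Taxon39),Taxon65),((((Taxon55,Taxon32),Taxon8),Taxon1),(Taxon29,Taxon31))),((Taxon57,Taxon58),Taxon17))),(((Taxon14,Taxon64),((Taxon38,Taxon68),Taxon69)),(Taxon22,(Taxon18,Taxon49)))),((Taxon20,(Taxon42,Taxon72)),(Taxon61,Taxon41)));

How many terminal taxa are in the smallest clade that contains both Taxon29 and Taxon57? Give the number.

12

The MRCA of Taxon29 and Taxon57 is the node subtending ((((Taxon63,Taxon39),Taxon65),((((Taxon55,Taxon32),Taxon8),Taxon1),(Taxon29,Taxon31))),((Taxon57,Taxon58),Taxon17)).
That clade contains 12 terminal taxa: Taxon1, Taxon17, Taxon29, Taxon31, Taxon32, Taxon39, Taxon55, Taxon57, Taxon58, Taxon63, Taxon65, Taxon8.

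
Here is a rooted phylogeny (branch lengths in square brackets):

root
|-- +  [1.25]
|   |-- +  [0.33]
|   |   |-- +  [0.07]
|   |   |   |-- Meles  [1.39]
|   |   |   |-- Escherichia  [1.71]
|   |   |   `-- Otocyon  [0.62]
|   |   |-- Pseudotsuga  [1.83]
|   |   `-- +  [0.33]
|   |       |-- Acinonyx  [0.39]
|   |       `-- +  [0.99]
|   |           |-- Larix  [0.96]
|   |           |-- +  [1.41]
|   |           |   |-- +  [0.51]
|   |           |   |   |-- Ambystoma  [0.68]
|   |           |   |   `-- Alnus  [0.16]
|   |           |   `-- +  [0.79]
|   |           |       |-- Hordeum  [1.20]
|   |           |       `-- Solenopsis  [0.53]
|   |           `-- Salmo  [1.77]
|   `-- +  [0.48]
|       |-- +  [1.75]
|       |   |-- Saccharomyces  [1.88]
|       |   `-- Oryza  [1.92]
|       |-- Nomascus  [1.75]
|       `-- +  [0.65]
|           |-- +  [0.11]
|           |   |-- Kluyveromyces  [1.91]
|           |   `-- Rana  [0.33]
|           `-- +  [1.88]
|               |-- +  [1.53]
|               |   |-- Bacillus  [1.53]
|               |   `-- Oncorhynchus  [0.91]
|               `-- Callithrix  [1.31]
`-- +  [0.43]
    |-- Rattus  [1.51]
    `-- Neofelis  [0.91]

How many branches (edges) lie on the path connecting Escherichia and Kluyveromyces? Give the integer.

The MRCA of Escherichia and Kluyveromyces is the node subtending (((Meles,Escherichia,Otocyon),Pseudotsuga,(Acinonyx,(Larix,((Ambystoma,Alnus),(Hordeum,Solenopsis)),Salmo))),((Saccharomyces,Oryza),Nomascus,((Kluyveromyces,Rana),((Bacillus,Oncorhynchus),Callithrix)))).
From Escherichia up to that node: 3 branches. From Kluyveromyces up to the same node: 4 branches. Total: 3 + 4 = 7.

7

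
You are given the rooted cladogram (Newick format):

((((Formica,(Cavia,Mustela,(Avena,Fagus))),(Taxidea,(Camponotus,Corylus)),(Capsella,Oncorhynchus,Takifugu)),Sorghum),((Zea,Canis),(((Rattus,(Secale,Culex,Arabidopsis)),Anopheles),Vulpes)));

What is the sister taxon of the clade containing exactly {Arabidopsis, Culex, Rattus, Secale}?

Anopheles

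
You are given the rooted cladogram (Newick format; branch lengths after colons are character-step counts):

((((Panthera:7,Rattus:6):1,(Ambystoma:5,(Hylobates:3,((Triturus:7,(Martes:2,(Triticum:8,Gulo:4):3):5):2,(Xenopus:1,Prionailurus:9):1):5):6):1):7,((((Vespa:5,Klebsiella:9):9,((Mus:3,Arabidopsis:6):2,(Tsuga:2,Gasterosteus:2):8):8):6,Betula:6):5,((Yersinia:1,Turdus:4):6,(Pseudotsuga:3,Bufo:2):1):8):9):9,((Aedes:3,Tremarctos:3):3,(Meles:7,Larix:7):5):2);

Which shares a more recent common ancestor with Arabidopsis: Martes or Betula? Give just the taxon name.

Betula

The MRCA of Arabidopsis and Betula subtends (((Vespa,Klebsiella),((Mus,Arabidopsis),(Tsuga,Gasterosteus))),Betula) (7 taxa).
The MRCA of Arabidopsis and Martes subtends (((Panthera,Rattus),(Ambystoma,(Hylobates,((Triturus,(Martes,(Triticum,Gulo))),(Xenopus,Prionailurus))))),((((Vespa,Klebsiella),((Mus,Arabidopsis),(Tsuga,Gasterosteus))),Betula),((Yersinia,Turdus),(Pseudotsuga,Bufo)))) (21 taxa).
The first is nested inside the second, so Arabidopsis shares a more recent common ancestor with Betula.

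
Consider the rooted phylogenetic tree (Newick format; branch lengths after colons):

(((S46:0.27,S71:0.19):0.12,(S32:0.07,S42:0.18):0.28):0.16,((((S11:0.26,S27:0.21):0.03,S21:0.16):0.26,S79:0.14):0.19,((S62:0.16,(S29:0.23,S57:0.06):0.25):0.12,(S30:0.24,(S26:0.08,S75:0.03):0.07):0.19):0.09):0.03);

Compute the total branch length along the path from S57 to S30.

0.86

The path runs S57 → … → MRCA → … → S30; the MRCA is the node subtending ((S62,(S29,S57)),(S30,(S26,S75))).
Branch lengths along that path: 0.06 + 0.25 + 0.12 + 0.19 + 0.24 = 0.86.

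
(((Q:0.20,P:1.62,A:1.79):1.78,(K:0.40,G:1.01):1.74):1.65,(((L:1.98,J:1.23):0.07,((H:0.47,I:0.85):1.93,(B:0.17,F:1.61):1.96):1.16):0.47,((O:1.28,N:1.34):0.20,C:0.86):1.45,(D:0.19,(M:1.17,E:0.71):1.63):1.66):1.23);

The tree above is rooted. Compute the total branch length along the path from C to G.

The path runs C → … → MRCA → … → G; the MRCA is the root of the tree.
Branch lengths along that path: 0.86 + 1.45 + 1.23 + 1.65 + 1.74 + 1.01 = 7.94.

7.94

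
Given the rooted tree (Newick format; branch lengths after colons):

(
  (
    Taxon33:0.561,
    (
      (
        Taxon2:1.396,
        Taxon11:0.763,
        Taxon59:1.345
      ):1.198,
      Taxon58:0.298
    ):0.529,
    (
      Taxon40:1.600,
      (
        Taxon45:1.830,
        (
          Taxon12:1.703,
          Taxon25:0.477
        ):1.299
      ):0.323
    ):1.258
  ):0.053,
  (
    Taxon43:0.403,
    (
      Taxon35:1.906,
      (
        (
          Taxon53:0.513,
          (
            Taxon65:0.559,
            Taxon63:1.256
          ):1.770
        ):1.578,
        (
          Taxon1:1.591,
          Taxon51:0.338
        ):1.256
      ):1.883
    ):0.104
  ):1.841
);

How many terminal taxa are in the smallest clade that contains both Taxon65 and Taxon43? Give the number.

7

The MRCA of Taxon65 and Taxon43 is the node subtending (Taxon43,(Taxon35,((Taxon53,(Taxon65,Taxon63)),(Taxon1,Taxon51)))).
That clade contains 7 terminal taxa: Taxon1, Taxon35, Taxon43, Taxon51, Taxon53, Taxon63, Taxon65.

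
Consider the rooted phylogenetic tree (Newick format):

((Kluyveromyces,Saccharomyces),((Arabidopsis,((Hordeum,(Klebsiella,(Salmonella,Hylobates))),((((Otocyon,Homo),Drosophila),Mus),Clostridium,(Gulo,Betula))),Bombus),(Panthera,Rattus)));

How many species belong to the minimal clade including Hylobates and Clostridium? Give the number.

The MRCA of Hylobates and Clostridium is the node subtending ((Hordeum,(Klebsiella,(Salmonella,Hylobates))),((((Otocyon,Homo),Drosophila),Mus),Clostridium,(Gulo,Betula))).
That clade contains 11 terminal taxa: Betula, Clostridium, Drosophila, Gulo, Homo, Hordeum, Hylobates, Klebsiella, Mus, Otocyon, Salmonella.

11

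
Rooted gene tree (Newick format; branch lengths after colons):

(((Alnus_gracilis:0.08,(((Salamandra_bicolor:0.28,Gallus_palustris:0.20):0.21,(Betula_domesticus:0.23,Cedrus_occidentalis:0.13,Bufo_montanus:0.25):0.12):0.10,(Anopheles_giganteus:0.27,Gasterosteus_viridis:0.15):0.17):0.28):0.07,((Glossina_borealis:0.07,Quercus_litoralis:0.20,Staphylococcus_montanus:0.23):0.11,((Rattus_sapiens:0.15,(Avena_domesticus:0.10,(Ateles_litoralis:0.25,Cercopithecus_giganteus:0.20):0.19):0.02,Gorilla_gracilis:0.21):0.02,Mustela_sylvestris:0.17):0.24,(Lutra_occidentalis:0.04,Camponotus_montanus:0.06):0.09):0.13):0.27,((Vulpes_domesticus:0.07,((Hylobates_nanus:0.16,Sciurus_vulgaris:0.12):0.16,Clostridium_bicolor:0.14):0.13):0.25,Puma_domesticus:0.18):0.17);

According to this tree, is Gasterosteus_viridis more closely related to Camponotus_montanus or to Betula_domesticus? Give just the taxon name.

The MRCA of Gasterosteus_viridis and Betula_domesticus subtends (((Salamandra_bicolor,Gallus_palustris),(Betula_domesticus,Cedrus_occidentalis,Bufo_montanus)),(Anopheles_giganteus,Gasterosteus_viridis)) (7 taxa).
The MRCA of Gasterosteus_viridis and Camponotus_montanus subtends ((Alnus_gracilis,(((Salamandra_bicolor,Gallus_palustris),(Betula_domesticus,Cedrus_occidentalis,Bufo_montanus)),(Anopheles_giganteus,Gasterosteus_viridis))),((Glossina_borealis,Quercus_litoralis,Staphylococcus_montanus),((Rattus_sapiens,(Avena_domesticus,(Ateles_litoralis,Cercopithecus_giganteus)),Gorilla_gracilis),Mustela_sylvestris),(Lutra_occidentalis,Camponotus_montanus))) (19 taxa).
The first is nested inside the second, so Gasterosteus_viridis shares a more recent common ancestor with Betula_domesticus.

Betula_domesticus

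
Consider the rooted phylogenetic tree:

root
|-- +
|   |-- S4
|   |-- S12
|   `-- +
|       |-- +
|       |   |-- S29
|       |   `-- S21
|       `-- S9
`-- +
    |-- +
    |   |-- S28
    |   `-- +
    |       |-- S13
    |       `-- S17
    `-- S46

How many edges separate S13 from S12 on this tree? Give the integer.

6

The MRCA of S13 and S12 is the root of the tree.
From S13 up to that node: 4 branches. From S12 up to the same node: 2 branches. Total: 4 + 2 = 6.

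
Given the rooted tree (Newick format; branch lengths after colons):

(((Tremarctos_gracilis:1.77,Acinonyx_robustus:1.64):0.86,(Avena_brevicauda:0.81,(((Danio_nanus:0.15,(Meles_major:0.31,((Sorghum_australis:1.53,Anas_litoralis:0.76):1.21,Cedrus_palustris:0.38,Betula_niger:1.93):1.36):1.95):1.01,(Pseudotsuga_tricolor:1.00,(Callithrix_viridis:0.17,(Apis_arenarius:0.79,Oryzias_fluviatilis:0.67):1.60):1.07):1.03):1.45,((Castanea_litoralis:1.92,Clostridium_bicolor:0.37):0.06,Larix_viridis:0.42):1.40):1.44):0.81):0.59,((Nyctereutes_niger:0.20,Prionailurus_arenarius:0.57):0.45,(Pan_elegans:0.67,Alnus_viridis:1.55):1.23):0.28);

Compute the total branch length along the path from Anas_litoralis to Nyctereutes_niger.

The path runs Anas_litoralis → … → MRCA → … → Nyctereutes_niger; the MRCA is the root of the tree.
Branch lengths along that path: 0.76 + 1.21 + 1.36 + 1.95 + 1.01 + 1.45 + 1.44 + 0.81 + 0.59 + 0.28 + 0.45 + 0.20 = 11.51.

11.51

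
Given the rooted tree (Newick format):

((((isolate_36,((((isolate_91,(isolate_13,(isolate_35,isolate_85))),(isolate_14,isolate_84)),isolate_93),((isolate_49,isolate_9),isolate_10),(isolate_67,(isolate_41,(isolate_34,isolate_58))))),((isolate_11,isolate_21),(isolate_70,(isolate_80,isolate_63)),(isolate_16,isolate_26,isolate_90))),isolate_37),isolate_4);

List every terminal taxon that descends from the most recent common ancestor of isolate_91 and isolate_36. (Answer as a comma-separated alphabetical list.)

Tracing isolate_91: it sits inside (isolate_91,(isolate_13,(isolate_35,isolate_85))).
Tracing isolate_36: it sits inside (isolate_36,((((isolate_91,(isolate_13,(isolate_35,isolate_85))),(isolate_14,isolate_84)),isolate_93),((isolate_49,isolate_9),isolate_10),(isolate_67,(isolate_41,(isolate_34,isolate_58))))).
The smallest clade enclosing both is (isolate_36,((((isolate_91,(isolate_13,(isolate_35,isolate_85))),(isolate_14,isolate_84)),isolate_93),((isolate_49,isolate_9),isolate_10),(isolate_67,(isolate_41,(isolate_34,isolate_58))))); the answer is its 15 terminal taxa in alphabetical order.

isolate_10, isolate_13, isolate_14, isolate_34, isolate_35, isolate_36, isolate_41, isolate_49, isolate_58, isolate_67, isolate_84, isolate_85, isolate_9, isolate_91, isolate_93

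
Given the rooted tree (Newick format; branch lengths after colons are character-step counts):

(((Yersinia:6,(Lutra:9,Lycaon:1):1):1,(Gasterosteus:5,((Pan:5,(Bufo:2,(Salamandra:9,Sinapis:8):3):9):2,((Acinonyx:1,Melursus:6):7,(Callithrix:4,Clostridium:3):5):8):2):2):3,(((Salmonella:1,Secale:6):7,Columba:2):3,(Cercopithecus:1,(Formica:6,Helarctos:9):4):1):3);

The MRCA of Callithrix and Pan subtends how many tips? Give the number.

8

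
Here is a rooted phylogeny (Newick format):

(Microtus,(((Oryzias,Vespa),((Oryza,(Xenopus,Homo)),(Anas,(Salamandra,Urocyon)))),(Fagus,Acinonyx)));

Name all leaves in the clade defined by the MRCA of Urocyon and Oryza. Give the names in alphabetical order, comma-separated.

Tracing Urocyon: it sits inside (Salamandra,Urocyon).
Tracing Oryza: it sits inside (Oryza,(Xenopus,Homo)).
The smallest clade enclosing both is ((Oryza,(Xenopus,Homo)),(Anas,(Salamandra,Urocyon))); the answer is its 6 terminal taxa in alphabetical order.

Anas, Homo, Oryza, Salamandra, Urocyon, Xenopus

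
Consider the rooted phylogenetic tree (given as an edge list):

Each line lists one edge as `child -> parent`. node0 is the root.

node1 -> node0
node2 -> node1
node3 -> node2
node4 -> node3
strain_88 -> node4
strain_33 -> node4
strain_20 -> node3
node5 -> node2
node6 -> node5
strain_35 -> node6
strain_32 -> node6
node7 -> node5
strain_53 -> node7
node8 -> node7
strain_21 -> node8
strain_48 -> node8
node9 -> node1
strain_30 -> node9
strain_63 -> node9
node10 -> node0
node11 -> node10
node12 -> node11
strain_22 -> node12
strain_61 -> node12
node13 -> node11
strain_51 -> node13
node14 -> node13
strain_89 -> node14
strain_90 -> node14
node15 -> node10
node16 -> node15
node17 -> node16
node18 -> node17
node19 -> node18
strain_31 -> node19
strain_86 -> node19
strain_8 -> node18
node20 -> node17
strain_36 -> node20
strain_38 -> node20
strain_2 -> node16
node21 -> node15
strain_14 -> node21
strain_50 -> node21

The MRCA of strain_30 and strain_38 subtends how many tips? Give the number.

23

The MRCA of strain_30 and strain_38 is the root, so the clade is the entire tree.
That clade contains 23 terminal taxa: strain_14, strain_2, strain_20, strain_21, strain_22, strain_30, strain_31, strain_32, strain_33, strain_35, strain_36, strain_38, strain_48, strain_50, strain_51, strain_53, strain_61, strain_63, strain_8, strain_86, strain_88, strain_89, strain_90.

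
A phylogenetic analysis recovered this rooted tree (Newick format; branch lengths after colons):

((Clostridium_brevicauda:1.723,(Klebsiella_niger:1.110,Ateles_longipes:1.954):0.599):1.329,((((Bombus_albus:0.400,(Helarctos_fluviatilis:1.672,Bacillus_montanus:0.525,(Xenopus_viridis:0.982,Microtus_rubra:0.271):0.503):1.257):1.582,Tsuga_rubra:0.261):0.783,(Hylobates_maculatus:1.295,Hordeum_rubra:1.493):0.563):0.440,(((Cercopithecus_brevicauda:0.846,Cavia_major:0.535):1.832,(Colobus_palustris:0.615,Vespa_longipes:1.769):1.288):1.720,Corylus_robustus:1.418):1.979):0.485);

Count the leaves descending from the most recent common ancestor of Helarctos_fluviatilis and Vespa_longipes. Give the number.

The MRCA of Helarctos_fluviatilis and Vespa_longipes is the node subtending ((((Bombus_albus,(Helarctos_fluviatilis,Bacillus_montanus,(Xenopus_viridis,Microtus_rubra))),Tsuga_rubra),(Hylobates_maculatus,Hordeum_rubra)),(((Cercopithecus_brevicauda,Cavia_major),(Colobus_palustris,Vespa_longipes)),Corylus_robustus)).
That clade contains 13 terminal taxa: Bacillus_montanus, Bombus_albus, Cavia_major, Cercopithecus_brevicauda, Colobus_palustris, Corylus_robustus, Helarctos_fluviatilis, Hordeum_rubra, Hylobates_maculatus, Microtus_rubra, Tsuga_rubra, Vespa_longipes, Xenopus_viridis.

13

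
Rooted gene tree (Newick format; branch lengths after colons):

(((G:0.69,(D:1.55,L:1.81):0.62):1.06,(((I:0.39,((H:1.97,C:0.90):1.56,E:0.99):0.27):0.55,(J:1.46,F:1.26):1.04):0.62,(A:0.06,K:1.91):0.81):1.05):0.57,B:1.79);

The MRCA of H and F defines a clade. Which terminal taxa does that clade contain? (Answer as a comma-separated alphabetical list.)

C, E, F, H, I, J

Tracing H: it sits inside (H,C).
Tracing F: it sits inside (J,F).
The smallest clade enclosing both is ((I,((H,C),E)),(J,F)); the answer is its 6 terminal taxa in alphabetical order.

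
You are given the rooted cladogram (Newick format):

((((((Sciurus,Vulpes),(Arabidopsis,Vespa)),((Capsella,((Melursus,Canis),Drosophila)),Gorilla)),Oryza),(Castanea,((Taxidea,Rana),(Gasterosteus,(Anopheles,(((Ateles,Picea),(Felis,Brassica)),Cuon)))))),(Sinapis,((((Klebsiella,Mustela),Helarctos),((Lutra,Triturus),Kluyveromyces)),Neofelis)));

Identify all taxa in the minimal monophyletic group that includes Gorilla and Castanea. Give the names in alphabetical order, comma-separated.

Anopheles, Arabidopsis, Ateles, Brassica, Canis, Capsella, Castanea, Cuon, Drosophila, Felis, Gasterosteus, Gorilla, Melursus, Oryza, Picea, Rana, Sciurus, Taxidea, Vespa, Vulpes

Tracing Gorilla: it sits inside ((Capsella,((Melursus,Canis),Drosophila)),Gorilla).
Tracing Castanea: it sits inside (Castanea,((Taxidea,Rana),(Gasterosteus,(Anopheles,(((Ateles,Picea),(Felis,Brassica)),Cuon))))).
The smallest clade enclosing both is (((((Sciurus,Vulpes),(Arabidopsis,Vespa)),((Capsella,((Melursus,Canis),Drosophila)),Gorilla)),Oryza),(Castanea,((Taxidea,Rana),(Gasterosteus,(Anopheles,(((Ateles,Picea),(Felis,Brassica)),Cuon)))))); the answer is its 20 terminal taxa in alphabetical order.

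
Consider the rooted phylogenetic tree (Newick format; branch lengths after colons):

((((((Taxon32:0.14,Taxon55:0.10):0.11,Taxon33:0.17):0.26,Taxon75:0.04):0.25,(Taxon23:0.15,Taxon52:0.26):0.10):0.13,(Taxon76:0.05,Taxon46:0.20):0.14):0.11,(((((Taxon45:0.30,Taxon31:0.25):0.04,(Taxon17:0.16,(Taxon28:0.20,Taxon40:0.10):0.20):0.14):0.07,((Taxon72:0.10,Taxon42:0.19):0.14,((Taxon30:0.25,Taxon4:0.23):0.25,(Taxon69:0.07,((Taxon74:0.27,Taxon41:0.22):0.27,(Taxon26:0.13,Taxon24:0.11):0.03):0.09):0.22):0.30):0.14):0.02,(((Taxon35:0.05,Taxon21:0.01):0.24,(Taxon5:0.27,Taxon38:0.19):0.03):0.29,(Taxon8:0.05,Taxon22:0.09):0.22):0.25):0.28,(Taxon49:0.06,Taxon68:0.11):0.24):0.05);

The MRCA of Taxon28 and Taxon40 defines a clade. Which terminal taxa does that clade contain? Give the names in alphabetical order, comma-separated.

Taxon28, Taxon40

Tracing Taxon28: it sits inside (Taxon28,Taxon40).
Tracing Taxon40: it sits inside (Taxon28,Taxon40).
The smallest clade enclosing both is (Taxon28,Taxon40); the answer is its 2 terminal taxa in alphabetical order.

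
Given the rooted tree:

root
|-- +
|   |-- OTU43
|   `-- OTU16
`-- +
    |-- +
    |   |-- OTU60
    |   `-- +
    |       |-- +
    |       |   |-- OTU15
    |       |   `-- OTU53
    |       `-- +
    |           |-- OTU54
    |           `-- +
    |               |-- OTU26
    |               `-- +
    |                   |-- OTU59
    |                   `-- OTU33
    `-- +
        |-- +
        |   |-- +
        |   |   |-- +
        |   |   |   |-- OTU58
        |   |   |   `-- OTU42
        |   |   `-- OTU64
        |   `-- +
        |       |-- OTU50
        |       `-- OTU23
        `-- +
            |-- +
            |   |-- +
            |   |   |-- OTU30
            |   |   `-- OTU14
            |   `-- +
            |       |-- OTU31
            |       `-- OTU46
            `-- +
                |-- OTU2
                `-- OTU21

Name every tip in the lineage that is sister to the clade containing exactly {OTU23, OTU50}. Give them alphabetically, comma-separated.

OTU42, OTU58, OTU64

The clade containing exactly {OTU23, OTU50} attaches to the tree at the node subtending (((OTU58,OTU42),OTU64),(OTU50,OTU23)).
The other lineage descending from that same node — the sister group — is ((OTU58,OTU42),OTU64); its 3 tips in alphabetical order are the answer.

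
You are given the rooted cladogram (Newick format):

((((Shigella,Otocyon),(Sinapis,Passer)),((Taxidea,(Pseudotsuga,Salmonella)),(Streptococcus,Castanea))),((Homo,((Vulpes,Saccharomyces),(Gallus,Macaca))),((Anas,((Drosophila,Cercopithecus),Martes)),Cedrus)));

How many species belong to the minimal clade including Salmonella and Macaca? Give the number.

19

The MRCA of Salmonella and Macaca is the root, so the clade is the entire tree.
That clade contains 19 terminal taxa: Anas, Castanea, Cedrus, Cercopithecus, Drosophila, Gallus, Homo, Macaca, Martes, Otocyon, Passer, Pseudotsuga, Saccharomyces, Salmonella, Shigella, Sinapis, Streptococcus, Taxidea, Vulpes.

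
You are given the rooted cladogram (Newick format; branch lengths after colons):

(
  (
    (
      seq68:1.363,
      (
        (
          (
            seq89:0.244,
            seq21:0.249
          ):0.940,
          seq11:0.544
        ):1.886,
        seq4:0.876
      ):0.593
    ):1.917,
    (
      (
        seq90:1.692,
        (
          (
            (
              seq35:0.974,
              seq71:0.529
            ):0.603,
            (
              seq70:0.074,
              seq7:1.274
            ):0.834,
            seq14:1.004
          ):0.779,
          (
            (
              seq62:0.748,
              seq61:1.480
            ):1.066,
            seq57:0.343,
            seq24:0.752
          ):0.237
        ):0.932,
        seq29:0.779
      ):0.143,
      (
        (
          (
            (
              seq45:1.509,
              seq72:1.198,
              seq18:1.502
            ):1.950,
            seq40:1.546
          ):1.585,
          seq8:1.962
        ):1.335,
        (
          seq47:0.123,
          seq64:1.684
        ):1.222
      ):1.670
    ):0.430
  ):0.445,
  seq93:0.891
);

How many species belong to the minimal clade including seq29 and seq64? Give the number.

18

The MRCA of seq29 and seq64 is the node subtending ((seq90,(((seq35,seq71),(seq70,seq7),seq14),((seq62,seq61),seq57,seq24)),seq29),((((seq45,seq72,seq18),seq40),seq8),(seq47,seq64))).
That clade contains 18 terminal taxa: seq14, seq18, seq24, seq29, seq35, seq40, seq45, seq47, seq57, seq61, seq62, seq64, seq7, seq70, seq71, seq72, seq8, seq90.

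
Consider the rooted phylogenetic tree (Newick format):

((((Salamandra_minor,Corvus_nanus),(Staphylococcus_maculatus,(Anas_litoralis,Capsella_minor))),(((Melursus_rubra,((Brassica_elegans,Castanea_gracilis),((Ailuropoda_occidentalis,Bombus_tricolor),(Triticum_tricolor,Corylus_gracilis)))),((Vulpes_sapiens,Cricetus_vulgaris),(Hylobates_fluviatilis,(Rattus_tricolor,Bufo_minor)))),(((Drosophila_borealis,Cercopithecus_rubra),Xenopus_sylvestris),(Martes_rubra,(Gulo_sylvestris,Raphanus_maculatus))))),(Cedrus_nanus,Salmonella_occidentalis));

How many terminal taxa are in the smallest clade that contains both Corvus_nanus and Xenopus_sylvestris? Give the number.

23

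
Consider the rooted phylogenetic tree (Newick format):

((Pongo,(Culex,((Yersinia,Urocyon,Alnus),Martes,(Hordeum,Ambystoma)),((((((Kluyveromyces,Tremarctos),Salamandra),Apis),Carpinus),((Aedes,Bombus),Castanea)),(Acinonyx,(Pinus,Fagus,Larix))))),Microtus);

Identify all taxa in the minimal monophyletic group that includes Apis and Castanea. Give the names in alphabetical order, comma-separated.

Aedes, Apis, Bombus, Carpinus, Castanea, Kluyveromyces, Salamandra, Tremarctos

Tracing Apis: it sits inside (((Kluyveromyces,Tremarctos),Salamandra),Apis).
Tracing Castanea: it sits inside ((Aedes,Bombus),Castanea).
The smallest clade enclosing both is (((((Kluyveromyces,Tremarctos),Salamandra),Apis),Carpinus),((Aedes,Bombus),Castanea)); the answer is its 8 terminal taxa in alphabetical order.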